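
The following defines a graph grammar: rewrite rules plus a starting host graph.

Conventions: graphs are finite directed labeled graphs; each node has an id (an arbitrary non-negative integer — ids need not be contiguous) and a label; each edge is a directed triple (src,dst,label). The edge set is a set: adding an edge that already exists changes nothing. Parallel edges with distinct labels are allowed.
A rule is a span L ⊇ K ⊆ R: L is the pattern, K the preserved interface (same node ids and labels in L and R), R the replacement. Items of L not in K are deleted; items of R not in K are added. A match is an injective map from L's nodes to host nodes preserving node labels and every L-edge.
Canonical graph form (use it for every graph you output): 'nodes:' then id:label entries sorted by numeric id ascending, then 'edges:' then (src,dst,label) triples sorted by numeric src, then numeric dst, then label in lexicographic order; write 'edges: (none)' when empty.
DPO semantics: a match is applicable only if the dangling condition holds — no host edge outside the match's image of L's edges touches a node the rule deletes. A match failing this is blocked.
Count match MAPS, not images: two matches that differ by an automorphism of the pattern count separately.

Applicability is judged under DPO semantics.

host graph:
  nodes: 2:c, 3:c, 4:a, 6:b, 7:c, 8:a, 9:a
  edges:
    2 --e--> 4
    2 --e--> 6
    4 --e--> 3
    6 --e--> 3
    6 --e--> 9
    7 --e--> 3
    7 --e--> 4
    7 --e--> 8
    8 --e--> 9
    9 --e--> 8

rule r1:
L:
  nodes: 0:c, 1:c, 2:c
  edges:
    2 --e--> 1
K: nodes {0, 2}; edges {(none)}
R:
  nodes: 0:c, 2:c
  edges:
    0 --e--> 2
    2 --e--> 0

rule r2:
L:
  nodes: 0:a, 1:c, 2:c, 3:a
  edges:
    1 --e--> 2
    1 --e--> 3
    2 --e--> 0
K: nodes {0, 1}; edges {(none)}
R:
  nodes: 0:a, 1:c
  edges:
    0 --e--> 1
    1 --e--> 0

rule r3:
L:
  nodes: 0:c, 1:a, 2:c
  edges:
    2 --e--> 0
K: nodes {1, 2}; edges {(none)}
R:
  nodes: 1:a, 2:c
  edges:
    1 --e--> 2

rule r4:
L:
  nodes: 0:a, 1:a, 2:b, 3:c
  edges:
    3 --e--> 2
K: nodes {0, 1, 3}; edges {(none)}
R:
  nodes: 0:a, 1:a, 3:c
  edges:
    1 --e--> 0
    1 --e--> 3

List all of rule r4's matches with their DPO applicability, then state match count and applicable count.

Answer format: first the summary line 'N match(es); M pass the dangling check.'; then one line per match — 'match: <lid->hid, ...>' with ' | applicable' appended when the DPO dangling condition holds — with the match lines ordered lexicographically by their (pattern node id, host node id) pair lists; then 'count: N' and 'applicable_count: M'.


6 match(es); 0 pass the dangling check.
match: 0->4, 1->8, 2->6, 3->2
match: 0->4, 1->9, 2->6, 3->2
match: 0->8, 1->4, 2->6, 3->2
match: 0->8, 1->9, 2->6, 3->2
match: 0->9, 1->4, 2->6, 3->2
match: 0->9, 1->8, 2->6, 3->2
count: 6
applicable_count: 0


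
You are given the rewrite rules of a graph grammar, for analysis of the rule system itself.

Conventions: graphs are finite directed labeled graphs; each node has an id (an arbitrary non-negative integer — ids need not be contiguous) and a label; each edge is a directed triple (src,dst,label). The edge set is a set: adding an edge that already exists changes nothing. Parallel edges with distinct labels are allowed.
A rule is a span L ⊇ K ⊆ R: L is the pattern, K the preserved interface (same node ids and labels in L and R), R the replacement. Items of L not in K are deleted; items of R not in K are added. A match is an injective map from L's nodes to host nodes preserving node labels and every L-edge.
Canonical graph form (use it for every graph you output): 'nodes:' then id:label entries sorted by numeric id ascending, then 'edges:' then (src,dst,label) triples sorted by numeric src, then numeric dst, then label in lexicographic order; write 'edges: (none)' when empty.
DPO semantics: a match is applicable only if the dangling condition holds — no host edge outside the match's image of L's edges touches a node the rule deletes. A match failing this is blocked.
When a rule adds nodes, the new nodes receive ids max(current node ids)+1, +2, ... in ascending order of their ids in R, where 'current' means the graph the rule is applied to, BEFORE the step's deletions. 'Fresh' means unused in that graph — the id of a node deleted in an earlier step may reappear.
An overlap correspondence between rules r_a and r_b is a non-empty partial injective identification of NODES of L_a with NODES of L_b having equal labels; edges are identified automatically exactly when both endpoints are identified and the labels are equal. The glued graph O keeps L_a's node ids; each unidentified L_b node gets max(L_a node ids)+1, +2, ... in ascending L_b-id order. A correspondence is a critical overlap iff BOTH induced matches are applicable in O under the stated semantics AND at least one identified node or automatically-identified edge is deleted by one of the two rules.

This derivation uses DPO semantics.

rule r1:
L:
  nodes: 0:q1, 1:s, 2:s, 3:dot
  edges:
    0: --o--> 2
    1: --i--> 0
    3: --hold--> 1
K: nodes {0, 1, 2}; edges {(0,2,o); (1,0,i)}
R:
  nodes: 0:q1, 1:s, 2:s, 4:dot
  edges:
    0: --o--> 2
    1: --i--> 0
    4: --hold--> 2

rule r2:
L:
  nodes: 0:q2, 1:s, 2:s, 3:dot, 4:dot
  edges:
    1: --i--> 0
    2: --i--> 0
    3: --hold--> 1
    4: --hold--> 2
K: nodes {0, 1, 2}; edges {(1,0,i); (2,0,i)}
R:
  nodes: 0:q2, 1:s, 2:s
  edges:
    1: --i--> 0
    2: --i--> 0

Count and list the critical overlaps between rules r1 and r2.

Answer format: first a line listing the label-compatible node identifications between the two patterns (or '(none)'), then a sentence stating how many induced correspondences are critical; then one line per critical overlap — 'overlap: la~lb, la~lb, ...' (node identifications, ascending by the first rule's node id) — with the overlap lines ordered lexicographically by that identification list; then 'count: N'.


label-compatible node identifications between L(r1) and L(r2): 1~1, 1~2, 2~1, 2~2, 3~3, 3~4
4 of the induced correspondences are critical overlaps of r1 and r2.
overlap: 1~1, 2~2, 3~3
overlap: 1~1, 3~3
overlap: 1~2, 2~1, 3~4
overlap: 1~2, 3~4
count: 4


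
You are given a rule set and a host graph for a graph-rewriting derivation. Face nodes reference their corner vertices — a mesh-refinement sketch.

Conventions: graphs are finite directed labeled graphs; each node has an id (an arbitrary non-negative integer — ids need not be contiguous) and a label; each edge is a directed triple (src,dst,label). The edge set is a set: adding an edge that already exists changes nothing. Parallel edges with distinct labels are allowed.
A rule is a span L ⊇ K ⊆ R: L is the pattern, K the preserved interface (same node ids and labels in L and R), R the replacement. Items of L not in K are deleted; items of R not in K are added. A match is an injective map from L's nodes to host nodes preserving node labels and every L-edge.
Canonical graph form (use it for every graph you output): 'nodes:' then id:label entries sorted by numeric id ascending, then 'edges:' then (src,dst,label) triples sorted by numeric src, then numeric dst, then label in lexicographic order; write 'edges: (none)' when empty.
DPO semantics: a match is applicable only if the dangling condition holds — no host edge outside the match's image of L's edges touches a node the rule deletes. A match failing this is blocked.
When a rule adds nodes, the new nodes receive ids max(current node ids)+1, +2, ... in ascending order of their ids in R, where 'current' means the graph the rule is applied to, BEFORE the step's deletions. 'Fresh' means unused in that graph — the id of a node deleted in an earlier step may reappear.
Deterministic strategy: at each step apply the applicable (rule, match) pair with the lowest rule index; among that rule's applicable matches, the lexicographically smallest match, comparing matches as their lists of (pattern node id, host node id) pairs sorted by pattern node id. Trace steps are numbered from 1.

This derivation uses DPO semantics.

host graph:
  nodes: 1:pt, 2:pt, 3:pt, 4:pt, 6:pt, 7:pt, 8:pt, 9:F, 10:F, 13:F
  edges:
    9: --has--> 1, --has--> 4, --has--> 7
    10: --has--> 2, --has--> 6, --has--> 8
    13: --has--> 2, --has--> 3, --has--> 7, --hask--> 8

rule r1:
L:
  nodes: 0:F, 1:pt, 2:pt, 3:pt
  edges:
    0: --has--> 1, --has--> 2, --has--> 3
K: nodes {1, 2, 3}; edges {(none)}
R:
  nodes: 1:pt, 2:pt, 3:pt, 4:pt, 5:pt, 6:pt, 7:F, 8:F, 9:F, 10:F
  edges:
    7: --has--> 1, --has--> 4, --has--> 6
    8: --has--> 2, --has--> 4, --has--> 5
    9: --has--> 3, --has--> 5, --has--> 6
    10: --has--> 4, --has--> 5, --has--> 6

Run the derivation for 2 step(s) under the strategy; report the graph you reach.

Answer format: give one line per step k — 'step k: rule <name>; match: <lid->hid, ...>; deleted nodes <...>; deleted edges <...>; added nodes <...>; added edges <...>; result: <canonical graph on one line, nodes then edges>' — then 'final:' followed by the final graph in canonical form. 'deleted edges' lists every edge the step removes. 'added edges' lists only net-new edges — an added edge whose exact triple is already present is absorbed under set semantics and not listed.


step 1: rule r1; match: 0->9, 1->1, 2->4, 3->7; deleted nodes 9; deleted edges (9,1,has); (9,4,has); (9,7,has); added nodes 14, 15, 16, 17, 18, 19, 20; added edges (17,1,has); (17,14,has); (17,16,has); (18,4,has); (18,14,has); (18,15,has); (19,7,has); (19,15,has); (19,16,has); (20,14,has); (20,15,has); (20,16,has); result: nodes: 1:pt, 2:pt, 3:pt, 4:pt, 6:pt, 7:pt, 8:pt, 10:F, 13:F, 14:pt, 15:pt, 16:pt, 17:F, 18:F, 19:F, 20:F edges: (10,2,has); (10,6,has); (10,8,has); (13,2,has); (13,3,has); (13,7,has); (13,8,hask); (17,1,has); (17,14,has); (17,16,has); (18,4,has); (18,14,has); (18,15,has); (19,7,has); (19,15,has); (19,16,has); (20,14,has); (20,15,has); (20,16,has)
step 2: rule r1; match: 0->10, 1->2, 2->6, 3->8; deleted nodes 10; deleted edges (10,2,has); (10,6,has); (10,8,has); added nodes 21, 22, 23, 24, 25, 26, 27; added edges (24,2,has); (24,21,has); (24,23,has); (25,6,has); (25,21,has); (25,22,has); (26,8,has); (26,22,has); (26,23,has); (27,21,has); (27,22,has); (27,23,has); result: nodes: 1:pt, 2:pt, 3:pt, 4:pt, 6:pt, 7:pt, 8:pt, 13:F, 14:pt, 15:pt, 16:pt, 17:F, 18:F, 19:F, 20:F, 21:pt, 22:pt, 23:pt, 24:F, 25:F, 26:F, 27:F edges: (13,2,has); (13,3,has); (13,7,has); (13,8,hask); (17,1,has); (17,14,has); (17,16,has); (18,4,has); (18,14,has); (18,15,has); (19,7,has); (19,15,has); (19,16,has); (20,14,has); (20,15,has); (20,16,has); (24,2,has); (24,21,has); (24,23,has); (25,6,has); (25,21,has); (25,22,has); (26,8,has); (26,22,has); (26,23,has); (27,21,has); (27,22,has); (27,23,has)
final:
nodes: 1:pt, 2:pt, 3:pt, 4:pt, 6:pt, 7:pt, 8:pt, 13:F, 14:pt, 15:pt, 16:pt, 17:F, 18:F, 19:F, 20:F, 21:pt, 22:pt, 23:pt, 24:F, 25:F, 26:F, 27:F
edges: (13,2,has); (13,3,has); (13,7,has); (13,8,hask); (17,1,has); (17,14,has); (17,16,has); (18,4,has); (18,14,has); (18,15,has); (19,7,has); (19,15,has); (19,16,has); (20,14,has); (20,15,has); (20,16,has); (24,2,has); (24,21,has); (24,23,has); (25,6,has); (25,21,has); (25,22,has); (26,8,has); (26,22,has); (26,23,has); (27,21,has); (27,22,has); (27,23,has)


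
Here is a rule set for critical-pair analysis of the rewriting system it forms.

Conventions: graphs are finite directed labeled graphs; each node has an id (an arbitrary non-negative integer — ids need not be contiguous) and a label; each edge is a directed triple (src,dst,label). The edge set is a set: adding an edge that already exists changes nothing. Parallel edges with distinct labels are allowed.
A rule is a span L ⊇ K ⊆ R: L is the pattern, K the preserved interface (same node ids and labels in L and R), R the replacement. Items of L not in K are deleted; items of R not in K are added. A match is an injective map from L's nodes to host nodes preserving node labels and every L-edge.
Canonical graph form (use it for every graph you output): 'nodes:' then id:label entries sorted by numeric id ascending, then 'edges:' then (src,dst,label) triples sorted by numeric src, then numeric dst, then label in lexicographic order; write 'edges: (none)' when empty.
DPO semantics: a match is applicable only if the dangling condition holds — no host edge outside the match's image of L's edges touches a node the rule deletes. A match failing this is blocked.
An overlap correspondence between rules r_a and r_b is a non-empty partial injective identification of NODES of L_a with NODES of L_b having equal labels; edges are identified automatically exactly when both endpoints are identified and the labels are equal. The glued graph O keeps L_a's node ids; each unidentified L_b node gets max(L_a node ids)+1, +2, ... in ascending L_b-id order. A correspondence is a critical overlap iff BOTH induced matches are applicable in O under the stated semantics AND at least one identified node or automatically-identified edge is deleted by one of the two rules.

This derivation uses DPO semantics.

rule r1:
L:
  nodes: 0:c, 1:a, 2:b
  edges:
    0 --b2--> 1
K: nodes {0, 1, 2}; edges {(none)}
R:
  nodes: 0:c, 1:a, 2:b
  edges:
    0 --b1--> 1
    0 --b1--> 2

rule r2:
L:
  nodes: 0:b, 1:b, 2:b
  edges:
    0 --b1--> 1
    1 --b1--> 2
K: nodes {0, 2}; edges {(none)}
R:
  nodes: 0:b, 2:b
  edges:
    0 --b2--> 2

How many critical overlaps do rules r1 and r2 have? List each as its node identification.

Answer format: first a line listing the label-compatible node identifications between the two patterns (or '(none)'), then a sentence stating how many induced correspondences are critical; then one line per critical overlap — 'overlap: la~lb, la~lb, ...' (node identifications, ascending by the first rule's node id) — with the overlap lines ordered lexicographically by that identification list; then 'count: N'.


label-compatible node identifications between L(r1) and L(r2): 2~0, 2~1, 2~2
1 of the induced correspondences is a critical overlap of r1 and r2.
overlap: 2~1
count: 1


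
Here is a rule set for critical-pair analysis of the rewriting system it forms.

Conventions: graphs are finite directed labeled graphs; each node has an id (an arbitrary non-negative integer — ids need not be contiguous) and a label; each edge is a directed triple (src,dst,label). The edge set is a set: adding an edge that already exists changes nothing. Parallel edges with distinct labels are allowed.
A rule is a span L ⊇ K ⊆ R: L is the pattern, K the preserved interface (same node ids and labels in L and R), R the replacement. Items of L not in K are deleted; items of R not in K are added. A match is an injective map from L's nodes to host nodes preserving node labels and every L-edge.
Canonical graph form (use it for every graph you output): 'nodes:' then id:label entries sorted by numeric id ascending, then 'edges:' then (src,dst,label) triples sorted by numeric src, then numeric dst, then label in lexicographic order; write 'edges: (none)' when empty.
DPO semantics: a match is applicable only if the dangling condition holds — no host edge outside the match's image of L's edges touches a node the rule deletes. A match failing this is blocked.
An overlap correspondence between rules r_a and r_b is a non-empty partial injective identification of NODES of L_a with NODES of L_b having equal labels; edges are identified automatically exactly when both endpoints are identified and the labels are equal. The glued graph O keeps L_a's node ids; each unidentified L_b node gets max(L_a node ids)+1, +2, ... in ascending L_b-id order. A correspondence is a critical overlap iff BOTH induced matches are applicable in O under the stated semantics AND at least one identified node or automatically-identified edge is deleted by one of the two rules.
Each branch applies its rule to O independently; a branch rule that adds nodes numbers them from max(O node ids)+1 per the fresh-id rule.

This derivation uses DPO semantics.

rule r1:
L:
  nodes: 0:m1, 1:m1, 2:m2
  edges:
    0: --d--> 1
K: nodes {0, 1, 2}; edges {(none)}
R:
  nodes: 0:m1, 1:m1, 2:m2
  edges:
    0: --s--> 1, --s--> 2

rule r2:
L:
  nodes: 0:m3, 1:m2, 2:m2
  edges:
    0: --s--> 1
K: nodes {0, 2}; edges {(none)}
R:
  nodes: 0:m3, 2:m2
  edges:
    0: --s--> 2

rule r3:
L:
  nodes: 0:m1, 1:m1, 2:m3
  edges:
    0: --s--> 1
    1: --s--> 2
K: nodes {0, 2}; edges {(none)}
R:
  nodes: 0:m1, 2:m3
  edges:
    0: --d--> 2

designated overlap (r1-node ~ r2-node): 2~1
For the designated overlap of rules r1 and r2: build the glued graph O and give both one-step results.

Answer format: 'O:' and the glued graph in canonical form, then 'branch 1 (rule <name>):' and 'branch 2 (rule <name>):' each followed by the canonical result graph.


O:
nodes: 0:m1, 1:m1, 2:m2, 3:m3, 4:m2
edges: (0,1,d); (3,2,s)
branch 1 (rule r1):
nodes: 0:m1, 1:m1, 2:m2, 3:m3, 4:m2
edges: (0,1,s); (0,2,s); (3,2,s)
branch 2 (rule r2):
nodes: 0:m1, 1:m1, 3:m3, 4:m2
edges: (0,1,d); (3,4,s)


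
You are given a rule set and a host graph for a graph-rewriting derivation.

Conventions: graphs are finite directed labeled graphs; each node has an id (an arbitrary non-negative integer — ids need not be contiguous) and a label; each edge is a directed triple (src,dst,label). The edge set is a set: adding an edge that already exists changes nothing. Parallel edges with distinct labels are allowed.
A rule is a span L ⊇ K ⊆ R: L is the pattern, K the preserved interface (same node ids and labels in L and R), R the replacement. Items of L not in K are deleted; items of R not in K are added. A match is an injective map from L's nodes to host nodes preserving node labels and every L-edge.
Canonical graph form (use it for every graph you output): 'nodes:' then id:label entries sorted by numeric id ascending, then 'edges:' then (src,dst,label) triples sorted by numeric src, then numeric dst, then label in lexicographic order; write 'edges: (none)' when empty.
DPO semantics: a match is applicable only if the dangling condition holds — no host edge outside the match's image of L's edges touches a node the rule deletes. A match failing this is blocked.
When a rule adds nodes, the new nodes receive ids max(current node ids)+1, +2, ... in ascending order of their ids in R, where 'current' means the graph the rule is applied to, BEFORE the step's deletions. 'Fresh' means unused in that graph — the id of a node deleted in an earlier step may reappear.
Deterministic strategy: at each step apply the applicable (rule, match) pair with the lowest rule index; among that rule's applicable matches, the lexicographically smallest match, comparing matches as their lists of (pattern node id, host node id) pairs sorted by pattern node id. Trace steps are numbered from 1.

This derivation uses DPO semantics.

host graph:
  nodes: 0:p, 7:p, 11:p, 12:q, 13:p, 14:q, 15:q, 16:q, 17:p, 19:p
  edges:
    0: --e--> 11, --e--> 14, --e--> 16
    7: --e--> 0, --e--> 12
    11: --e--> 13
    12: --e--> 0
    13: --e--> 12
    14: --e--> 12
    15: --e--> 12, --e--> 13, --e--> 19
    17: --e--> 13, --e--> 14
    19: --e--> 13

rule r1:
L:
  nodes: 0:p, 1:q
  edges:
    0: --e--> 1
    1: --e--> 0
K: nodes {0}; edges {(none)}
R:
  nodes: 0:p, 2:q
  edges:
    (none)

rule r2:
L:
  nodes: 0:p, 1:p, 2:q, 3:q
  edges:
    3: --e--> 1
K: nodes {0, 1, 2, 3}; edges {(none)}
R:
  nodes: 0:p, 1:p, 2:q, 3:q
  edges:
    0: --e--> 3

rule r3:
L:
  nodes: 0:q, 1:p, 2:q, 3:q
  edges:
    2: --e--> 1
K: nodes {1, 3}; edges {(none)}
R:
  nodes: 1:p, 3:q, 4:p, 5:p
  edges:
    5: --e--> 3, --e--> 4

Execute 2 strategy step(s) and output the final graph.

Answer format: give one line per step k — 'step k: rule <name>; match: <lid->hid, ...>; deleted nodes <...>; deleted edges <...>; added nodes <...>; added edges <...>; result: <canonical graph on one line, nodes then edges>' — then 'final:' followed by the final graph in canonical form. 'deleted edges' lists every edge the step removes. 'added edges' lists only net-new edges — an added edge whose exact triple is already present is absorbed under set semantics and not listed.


step 1: rule r2; match: 0->0, 1->13, 2->12, 3->15; deleted nodes (none); deleted edges (15,13,e); added nodes (none); added edges (0,15,e); result: nodes: 0:p, 7:p, 11:p, 12:q, 13:p, 14:q, 15:q, 16:q, 17:p, 19:p edges: (0,11,e); (0,14,e); (0,15,e); (0,16,e); (7,0,e); (7,12,e); (11,13,e); (12,0,e); (13,12,e); (14,12,e); (15,12,e); (15,19,e); (17,13,e); (17,14,e); (19,13,e)
step 2: rule r2; match: 0->0, 1->19, 2->12, 3->15; deleted nodes (none); deleted edges (15,19,e); added nodes (none); added edges (none); result: nodes: 0:p, 7:p, 11:p, 12:q, 13:p, 14:q, 15:q, 16:q, 17:p, 19:p edges: (0,11,e); (0,14,e); (0,15,e); (0,16,e); (7,0,e); (7,12,e); (11,13,e); (12,0,e); (13,12,e); (14,12,e); (15,12,e); (17,13,e); (17,14,e); (19,13,e)
final:
nodes: 0:p, 7:p, 11:p, 12:q, 13:p, 14:q, 15:q, 16:q, 17:p, 19:p
edges: (0,11,e); (0,14,e); (0,15,e); (0,16,e); (7,0,e); (7,12,e); (11,13,e); (12,0,e); (13,12,e); (14,12,e); (15,12,e); (17,13,e); (17,14,e); (19,13,e)


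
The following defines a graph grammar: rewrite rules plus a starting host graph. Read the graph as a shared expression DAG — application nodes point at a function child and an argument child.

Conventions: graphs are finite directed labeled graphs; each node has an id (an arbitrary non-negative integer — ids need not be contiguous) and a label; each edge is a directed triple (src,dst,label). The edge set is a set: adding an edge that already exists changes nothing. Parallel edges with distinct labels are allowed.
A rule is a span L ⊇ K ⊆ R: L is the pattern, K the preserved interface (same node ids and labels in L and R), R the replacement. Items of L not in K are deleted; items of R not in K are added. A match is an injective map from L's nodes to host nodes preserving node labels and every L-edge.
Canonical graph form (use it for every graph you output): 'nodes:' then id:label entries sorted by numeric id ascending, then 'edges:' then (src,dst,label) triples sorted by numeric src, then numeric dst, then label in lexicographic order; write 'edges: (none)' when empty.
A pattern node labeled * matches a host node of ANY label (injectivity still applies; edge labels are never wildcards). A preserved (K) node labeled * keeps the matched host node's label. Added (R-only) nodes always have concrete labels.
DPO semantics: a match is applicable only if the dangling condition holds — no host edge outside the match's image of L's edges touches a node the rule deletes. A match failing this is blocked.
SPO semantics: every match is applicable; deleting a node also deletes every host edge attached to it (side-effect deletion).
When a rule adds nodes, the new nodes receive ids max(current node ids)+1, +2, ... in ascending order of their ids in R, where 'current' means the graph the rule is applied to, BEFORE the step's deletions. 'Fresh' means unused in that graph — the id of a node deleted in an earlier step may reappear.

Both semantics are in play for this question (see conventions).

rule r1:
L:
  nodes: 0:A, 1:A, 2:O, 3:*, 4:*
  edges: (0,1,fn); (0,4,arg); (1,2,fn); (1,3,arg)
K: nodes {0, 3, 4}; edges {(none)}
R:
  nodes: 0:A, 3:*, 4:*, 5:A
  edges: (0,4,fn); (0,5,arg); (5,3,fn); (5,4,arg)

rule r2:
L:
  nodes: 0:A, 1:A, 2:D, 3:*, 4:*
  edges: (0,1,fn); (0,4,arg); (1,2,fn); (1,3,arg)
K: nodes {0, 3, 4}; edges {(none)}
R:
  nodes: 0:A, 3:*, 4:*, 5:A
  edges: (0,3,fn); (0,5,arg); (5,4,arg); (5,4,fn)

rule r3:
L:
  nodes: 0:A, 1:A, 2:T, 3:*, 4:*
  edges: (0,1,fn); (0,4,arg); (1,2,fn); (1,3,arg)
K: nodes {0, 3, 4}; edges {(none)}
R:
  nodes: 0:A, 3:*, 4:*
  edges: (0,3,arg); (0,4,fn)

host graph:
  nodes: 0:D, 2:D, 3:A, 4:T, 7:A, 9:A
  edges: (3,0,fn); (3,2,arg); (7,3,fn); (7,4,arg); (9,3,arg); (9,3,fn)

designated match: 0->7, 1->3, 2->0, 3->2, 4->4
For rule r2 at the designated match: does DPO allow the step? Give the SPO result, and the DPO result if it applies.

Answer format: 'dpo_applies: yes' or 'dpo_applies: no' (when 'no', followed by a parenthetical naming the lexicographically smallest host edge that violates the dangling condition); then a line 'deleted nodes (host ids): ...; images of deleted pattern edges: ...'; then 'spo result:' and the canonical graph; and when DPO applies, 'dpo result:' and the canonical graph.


dpo_applies: no
(the rule deletes node 3, which keeps host edge (9,3,arg) outside the match image — the dangling condition fails, DPO blocks; SPO proceeds and side-deletes such edges)
deleted nodes (host ids): 0, 3; images of deleted pattern edges: (3,0,fn); (3,2,arg); (7,3,fn); (7,4,arg)
spo result:
nodes: 2:D, 4:T, 7:A, 9:A, 10:A
edges: (7,2,fn); (7,10,arg); (10,4,arg); (10,4,fn)


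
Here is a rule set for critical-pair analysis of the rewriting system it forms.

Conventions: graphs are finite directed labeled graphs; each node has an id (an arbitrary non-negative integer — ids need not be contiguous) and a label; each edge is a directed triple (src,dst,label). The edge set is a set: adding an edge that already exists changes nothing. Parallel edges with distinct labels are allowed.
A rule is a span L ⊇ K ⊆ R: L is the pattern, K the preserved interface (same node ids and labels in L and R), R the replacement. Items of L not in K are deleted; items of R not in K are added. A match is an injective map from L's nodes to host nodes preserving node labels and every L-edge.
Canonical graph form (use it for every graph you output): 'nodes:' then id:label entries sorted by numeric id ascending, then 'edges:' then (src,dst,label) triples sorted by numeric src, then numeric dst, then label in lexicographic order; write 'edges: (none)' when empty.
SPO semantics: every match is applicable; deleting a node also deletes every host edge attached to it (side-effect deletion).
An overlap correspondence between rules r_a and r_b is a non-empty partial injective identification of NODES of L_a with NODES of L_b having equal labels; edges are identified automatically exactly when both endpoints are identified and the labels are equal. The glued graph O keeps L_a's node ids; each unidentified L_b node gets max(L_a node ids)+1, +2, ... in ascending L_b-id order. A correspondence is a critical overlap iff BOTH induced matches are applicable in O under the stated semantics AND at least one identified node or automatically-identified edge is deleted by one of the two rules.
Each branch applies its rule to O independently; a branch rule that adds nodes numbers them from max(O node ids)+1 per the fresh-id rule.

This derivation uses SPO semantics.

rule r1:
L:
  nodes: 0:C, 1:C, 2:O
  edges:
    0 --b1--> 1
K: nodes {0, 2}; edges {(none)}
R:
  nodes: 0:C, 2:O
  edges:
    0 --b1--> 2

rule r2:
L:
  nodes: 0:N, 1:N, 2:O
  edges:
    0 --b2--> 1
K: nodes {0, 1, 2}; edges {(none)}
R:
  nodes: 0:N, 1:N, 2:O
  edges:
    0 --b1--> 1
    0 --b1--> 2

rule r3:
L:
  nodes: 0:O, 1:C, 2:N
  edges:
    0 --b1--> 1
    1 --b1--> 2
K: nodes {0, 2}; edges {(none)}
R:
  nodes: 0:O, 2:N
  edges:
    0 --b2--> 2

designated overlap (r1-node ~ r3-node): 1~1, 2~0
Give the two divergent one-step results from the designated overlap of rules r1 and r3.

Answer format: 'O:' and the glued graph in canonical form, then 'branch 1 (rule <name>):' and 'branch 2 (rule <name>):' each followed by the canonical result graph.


O:
nodes: 0:C, 1:C, 2:O, 3:N
edges: (0,1,b1); (1,3,b1); (2,1,b1)
branch 1 (rule r1):
nodes: 0:C, 2:O, 3:N
edges: (0,2,b1)
branch 2 (rule r3):
nodes: 0:C, 2:O, 3:N
edges: (2,3,b2)


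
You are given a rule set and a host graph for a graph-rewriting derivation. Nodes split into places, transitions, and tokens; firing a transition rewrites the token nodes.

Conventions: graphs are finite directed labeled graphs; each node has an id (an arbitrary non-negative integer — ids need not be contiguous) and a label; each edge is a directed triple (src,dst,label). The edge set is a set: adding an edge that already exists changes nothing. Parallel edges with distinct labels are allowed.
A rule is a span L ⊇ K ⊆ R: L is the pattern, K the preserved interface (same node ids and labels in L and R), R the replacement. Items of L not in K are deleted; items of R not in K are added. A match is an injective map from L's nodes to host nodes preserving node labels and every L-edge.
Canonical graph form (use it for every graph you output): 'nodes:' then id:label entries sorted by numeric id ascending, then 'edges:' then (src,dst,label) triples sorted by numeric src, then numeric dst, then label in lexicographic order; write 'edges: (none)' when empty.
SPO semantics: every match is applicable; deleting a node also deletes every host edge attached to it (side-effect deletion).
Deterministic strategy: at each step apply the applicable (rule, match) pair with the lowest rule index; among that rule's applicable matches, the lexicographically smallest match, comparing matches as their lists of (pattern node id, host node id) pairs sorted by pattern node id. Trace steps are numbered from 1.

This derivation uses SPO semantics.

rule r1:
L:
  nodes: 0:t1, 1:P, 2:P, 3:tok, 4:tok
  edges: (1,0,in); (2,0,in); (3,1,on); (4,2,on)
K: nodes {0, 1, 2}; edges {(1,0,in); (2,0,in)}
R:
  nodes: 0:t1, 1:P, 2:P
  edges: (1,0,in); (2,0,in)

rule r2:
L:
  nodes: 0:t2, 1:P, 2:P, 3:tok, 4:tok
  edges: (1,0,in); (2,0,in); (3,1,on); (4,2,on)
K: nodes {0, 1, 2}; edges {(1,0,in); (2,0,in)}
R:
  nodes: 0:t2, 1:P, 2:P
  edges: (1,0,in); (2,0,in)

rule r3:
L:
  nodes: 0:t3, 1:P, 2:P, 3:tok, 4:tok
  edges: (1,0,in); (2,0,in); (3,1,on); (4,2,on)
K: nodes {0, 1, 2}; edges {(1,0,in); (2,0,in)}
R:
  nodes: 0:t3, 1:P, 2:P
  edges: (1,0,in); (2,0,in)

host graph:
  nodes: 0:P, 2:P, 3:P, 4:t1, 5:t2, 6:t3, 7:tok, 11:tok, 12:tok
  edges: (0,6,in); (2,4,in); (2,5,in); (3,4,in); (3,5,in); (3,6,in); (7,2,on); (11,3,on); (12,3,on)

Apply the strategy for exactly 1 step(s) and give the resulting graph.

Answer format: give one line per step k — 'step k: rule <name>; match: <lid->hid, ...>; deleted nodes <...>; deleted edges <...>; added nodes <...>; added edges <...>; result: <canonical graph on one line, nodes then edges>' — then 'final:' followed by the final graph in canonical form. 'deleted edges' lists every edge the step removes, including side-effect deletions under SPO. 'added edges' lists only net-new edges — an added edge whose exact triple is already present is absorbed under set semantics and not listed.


step 1: rule r1; match: 0->4, 1->2, 2->3, 3->7, 4->11; deleted nodes 7, 11; deleted edges (7,2,on); (11,3,on); added nodes (none); added edges (none); result: nodes: 0:P, 2:P, 3:P, 4:t1, 5:t2, 6:t3, 12:tok edges: (0,6,in); (2,4,in); (2,5,in); (3,4,in); (3,5,in); (3,6,in); (12,3,on)
final:
nodes: 0:P, 2:P, 3:P, 4:t1, 5:t2, 6:t3, 12:tok
edges: (0,6,in); (2,4,in); (2,5,in); (3,4,in); (3,5,in); (3,6,in); (12,3,on)


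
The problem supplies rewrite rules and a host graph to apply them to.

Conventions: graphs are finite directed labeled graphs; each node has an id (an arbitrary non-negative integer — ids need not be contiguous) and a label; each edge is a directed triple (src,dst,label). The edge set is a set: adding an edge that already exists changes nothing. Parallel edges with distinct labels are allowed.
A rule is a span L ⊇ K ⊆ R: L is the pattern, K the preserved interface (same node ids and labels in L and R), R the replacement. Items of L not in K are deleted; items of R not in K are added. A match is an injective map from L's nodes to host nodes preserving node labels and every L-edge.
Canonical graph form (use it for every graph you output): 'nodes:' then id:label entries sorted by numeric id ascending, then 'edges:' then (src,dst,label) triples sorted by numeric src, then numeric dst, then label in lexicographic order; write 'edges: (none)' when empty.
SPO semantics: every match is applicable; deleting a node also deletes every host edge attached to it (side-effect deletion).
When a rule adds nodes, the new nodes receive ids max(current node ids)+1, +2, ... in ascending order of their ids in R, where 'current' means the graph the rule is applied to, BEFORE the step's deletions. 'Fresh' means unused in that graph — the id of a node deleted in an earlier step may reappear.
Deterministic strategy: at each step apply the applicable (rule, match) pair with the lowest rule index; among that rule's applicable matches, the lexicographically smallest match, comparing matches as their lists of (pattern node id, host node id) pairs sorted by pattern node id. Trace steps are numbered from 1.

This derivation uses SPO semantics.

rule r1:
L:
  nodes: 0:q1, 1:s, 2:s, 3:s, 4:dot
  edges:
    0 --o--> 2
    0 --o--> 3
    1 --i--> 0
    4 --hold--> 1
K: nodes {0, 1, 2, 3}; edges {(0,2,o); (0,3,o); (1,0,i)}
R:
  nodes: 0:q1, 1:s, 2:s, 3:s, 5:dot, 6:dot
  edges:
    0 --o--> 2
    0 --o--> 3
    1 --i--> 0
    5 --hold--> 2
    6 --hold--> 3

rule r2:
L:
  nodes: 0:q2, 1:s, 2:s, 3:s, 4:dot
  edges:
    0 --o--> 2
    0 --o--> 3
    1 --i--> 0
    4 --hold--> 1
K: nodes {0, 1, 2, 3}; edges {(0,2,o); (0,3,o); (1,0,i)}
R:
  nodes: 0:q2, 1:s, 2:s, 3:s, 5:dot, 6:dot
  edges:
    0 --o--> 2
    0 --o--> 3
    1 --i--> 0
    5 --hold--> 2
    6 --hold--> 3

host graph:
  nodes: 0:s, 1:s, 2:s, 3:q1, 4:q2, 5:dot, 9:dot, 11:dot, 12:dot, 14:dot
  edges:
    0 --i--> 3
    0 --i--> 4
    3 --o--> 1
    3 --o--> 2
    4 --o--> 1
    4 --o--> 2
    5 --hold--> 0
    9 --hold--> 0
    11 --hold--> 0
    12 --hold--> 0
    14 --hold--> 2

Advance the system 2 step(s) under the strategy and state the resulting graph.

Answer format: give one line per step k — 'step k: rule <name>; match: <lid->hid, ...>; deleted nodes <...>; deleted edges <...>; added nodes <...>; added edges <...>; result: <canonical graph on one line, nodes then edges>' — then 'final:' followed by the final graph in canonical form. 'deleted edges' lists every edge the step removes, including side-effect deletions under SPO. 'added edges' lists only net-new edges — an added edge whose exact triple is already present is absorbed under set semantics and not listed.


step 1: rule r1; match: 0->3, 1->0, 2->1, 3->2, 4->5; deleted nodes 5; deleted edges (5,0,hold); added nodes 15, 16; added edges (15,1,hold); (16,2,hold); result: nodes: 0:s, 1:s, 2:s, 3:q1, 4:q2, 9:dot, 11:dot, 12:dot, 14:dot, 15:dot, 16:dot edges: (0,3,i); (0,4,i); (3,1,o); (3,2,o); (4,1,o); (4,2,o); (9,0,hold); (11,0,hold); (12,0,hold); (14,2,hold); (15,1,hold); (16,2,hold)
step 2: rule r1; match: 0->3, 1->0, 2->1, 3->2, 4->9; deleted nodes 9; deleted edges (9,0,hold); added nodes 17, 18; added edges (17,1,hold); (18,2,hold); result: nodes: 0:s, 1:s, 2:s, 3:q1, 4:q2, 11:dot, 12:dot, 14:dot, 15:dot, 16:dot, 17:dot, 18:dot edges: (0,3,i); (0,4,i); (3,1,o); (3,2,o); (4,1,o); (4,2,o); (11,0,hold); (12,0,hold); (14,2,hold); (15,1,hold); (16,2,hold); (17,1,hold); (18,2,hold)
final:
nodes: 0:s, 1:s, 2:s, 3:q1, 4:q2, 11:dot, 12:dot, 14:dot, 15:dot, 16:dot, 17:dot, 18:dot
edges: (0,3,i); (0,4,i); (3,1,o); (3,2,o); (4,1,o); (4,2,o); (11,0,hold); (12,0,hold); (14,2,hold); (15,1,hold); (16,2,hold); (17,1,hold); (18,2,hold)


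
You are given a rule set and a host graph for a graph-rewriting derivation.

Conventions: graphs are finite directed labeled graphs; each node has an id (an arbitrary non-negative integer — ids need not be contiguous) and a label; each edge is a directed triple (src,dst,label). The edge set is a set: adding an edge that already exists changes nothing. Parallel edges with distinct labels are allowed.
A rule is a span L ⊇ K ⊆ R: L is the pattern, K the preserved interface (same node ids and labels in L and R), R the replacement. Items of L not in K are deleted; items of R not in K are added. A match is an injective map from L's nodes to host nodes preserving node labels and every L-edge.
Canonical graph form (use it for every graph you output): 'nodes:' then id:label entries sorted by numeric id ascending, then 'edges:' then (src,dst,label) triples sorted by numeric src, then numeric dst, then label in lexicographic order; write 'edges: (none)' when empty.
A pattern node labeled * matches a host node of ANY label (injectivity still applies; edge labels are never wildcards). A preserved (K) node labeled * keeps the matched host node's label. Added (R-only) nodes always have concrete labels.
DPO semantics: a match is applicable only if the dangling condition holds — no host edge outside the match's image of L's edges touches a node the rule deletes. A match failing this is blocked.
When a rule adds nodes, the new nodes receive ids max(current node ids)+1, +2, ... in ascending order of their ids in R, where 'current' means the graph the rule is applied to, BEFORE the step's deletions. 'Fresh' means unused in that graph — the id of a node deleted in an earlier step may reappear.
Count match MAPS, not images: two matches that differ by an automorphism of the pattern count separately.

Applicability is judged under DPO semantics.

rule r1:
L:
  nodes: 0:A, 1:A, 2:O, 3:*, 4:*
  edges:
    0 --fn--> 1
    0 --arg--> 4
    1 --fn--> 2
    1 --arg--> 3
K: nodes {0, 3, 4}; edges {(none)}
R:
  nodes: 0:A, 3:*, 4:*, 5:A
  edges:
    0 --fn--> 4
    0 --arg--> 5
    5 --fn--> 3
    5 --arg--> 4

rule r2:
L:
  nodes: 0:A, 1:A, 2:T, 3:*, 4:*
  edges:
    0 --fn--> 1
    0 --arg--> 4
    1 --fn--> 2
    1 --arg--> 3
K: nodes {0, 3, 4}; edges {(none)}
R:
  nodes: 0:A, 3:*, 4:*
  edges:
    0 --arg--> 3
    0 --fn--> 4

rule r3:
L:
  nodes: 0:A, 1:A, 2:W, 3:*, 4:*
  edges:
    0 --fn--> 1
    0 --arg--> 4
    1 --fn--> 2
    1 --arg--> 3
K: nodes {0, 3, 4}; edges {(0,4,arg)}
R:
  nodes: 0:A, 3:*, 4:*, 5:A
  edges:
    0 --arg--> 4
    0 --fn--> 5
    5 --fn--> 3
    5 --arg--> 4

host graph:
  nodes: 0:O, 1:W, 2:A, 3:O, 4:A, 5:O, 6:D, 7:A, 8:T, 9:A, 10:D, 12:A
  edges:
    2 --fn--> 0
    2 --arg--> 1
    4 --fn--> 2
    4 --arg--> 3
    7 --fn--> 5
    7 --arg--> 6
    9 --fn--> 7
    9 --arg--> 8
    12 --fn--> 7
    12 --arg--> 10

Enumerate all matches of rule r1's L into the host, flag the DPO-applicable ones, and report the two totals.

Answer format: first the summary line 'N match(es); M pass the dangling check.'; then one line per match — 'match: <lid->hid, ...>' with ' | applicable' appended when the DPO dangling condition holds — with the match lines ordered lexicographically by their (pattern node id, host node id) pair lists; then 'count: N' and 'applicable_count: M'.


3 match(es); 1 pass the dangling check.
match: 0->4, 1->2, 2->0, 3->1, 4->3 | applicable
match: 0->9, 1->7, 2->5, 3->6, 4->8
match: 0->12, 1->7, 2->5, 3->6, 4->10
count: 3
applicable_count: 1


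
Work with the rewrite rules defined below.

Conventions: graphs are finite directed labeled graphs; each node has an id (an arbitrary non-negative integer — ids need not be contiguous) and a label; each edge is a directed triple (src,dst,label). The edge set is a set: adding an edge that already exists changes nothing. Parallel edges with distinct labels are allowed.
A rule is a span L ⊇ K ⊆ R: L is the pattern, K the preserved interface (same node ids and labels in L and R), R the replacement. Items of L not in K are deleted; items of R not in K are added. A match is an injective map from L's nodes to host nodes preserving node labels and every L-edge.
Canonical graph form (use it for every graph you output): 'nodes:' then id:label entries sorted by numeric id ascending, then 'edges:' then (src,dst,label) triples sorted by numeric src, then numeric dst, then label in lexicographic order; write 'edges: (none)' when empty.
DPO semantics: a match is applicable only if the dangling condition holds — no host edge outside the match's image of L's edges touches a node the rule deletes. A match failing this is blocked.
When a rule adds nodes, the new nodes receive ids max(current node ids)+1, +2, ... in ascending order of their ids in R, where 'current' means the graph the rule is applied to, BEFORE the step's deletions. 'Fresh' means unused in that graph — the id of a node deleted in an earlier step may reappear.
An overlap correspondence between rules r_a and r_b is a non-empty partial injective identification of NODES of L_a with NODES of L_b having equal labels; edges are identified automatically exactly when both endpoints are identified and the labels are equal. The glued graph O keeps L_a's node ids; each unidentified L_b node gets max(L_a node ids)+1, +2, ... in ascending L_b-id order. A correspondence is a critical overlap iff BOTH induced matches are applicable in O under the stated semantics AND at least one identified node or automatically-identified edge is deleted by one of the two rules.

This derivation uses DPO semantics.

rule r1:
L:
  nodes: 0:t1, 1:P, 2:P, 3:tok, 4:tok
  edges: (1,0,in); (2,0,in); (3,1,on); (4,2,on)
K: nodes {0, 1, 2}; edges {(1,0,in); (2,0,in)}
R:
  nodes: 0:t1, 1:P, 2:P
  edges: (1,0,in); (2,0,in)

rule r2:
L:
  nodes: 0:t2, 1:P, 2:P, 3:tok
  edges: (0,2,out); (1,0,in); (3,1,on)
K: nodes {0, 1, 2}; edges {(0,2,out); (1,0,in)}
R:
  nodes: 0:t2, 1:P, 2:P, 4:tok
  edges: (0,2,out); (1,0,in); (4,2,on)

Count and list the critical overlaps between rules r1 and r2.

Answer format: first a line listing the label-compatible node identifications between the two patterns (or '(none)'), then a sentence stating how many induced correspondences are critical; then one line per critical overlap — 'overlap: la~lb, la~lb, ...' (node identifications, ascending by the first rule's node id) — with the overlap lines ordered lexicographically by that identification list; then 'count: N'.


label-compatible node identifications between L(r1) and L(r2): 1~1, 1~2, 2~1, 2~2, 3~3, 4~3
4 of the induced correspondences are critical overlaps of r1 and r2.
overlap: 1~1, 2~2, 3~3
overlap: 1~1, 3~3
overlap: 1~2, 2~1, 4~3
overlap: 2~1, 4~3
count: 4
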